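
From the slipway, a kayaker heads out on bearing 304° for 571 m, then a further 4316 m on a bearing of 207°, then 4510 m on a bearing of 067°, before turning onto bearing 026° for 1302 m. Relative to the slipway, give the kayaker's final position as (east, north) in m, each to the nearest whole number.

Leg 1 (304°, 571 m): east 571 sin 304° = -473.38, north 571 cos 304° = 319.30
Leg 2 (207°, 4316 m): east 4316 sin 207° = -1959.42, north 4316 cos 207° = -3845.58
Leg 3 (067°, 4510 m): east 4510 sin 67° = 4151.48, north 4510 cos 67° = 1762.20
Leg 4 (026°, 1302 m): east 1302 sin 26° = 570.76, north 1302 cos 26° = 1170.23
Summing: 2289.43 m east, -593.86 m north → (2289, -594).

(2289, -594)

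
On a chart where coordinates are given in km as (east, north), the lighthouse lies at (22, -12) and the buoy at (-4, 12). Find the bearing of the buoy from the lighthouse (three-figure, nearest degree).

Δeast = -4 − 22 = -26.00; Δnorth = 12 − -12 = 24.00.
Bearing = atan2(Δeast, Δnorth) mod 360° = 312.71° ≈ 313°.

313°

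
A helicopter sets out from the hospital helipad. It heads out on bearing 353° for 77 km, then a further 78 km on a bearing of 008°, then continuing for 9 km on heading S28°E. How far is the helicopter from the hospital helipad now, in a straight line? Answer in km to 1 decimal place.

145.8 km

Leg 1 (353°, 77 km): east 77 sin 353° = -9.38, north 77 cos 353° = 76.43
Leg 2 (008°, 78 km): east 78 sin 8° = 10.86, north 78 cos 8° = 77.24
Leg 3 (S28°E, 9 km): east 9 sin 152° = 4.23, north 9 cos 152° = -7.95
Net: 5.70 east, 145.72 north. Distance = √((5.70)² + (145.72)²) = 145.832 km.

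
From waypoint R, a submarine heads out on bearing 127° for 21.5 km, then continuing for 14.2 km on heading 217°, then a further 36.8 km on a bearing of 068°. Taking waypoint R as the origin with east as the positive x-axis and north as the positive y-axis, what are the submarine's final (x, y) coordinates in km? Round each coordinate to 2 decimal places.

Leg 1 (127°, 21.5 km): east 21.5 sin 127° = 17.17, north 21.5 cos 127° = -12.94
Leg 2 (217°, 14.2 km): east 14.2 sin 217° = -8.55, north 14.2 cos 217° = -11.34
Leg 3 (068°, 36.8 km): east 36.8 sin 68° = 34.12, north 36.8 cos 68° = 13.79
Summing: 42.75 km east, -10.49 km north → (42.75, -10.49).

(42.75, -10.49)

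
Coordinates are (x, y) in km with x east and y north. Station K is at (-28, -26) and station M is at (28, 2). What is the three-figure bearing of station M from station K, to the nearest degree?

Δeast = 28 − -28 = 56.00; Δnorth = 2 − -26 = 28.00.
Bearing = atan2(Δeast, Δnorth) mod 360° = 63.43° ≈ 063°.

063°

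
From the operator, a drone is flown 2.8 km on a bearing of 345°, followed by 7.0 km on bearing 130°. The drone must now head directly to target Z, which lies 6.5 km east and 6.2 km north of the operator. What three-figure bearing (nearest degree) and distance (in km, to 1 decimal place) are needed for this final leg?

Leg 1 (345°, 2.8 km): east 2.8 sin 345° = -0.72, north 2.8 cos 345° = 2.70
Leg 2 (130°, 7.0 km): east 7.0 sin 130° = 5.36, north 7.0 cos 130° = -4.50
Current position: (4.64, -1.79). Target: (6.5, 6.2). Remaining: Δeast = 1.86, Δnorth = 7.99.
Bearing = atan2(1.86, 7.99) mod 360° = 13.11°; distance = √((1.86)² + (7.99)²) = 8.209 km.

013°, 8.2 km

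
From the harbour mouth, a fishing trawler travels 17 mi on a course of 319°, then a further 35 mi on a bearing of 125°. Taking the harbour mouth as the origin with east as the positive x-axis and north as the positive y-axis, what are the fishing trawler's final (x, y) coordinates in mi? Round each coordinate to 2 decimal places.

Leg 1 (319°, 17 mi): east 17 sin 319° = -11.15, north 17 cos 319° = 12.83
Leg 2 (125°, 35 mi): east 35 sin 125° = 28.67, north 35 cos 125° = -20.08
Summing: 17.52 mi east, -7.25 mi north → (17.52, -7.25).

(17.52, -7.25)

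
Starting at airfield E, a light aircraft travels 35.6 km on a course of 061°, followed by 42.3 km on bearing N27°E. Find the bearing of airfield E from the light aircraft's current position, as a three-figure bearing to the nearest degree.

222°

Leg 1 (061°, 35.6 km): east 35.6 sin 61° = 31.14, north 35.6 cos 61° = 17.26
Leg 2 (N27°E, 42.3 km): east 42.3 sin 27° = 19.20, north 42.3 cos 27° = 37.69
Net displacement: 50.34 east, 54.95 north. Direction back to start is (-50.34, -54.95): bearing = atan2(-50.34, -54.95) mod 360° = 222.49° ≈ 222°.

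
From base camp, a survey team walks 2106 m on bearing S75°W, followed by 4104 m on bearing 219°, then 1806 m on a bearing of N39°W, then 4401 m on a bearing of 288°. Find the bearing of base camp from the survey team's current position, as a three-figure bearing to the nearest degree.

Leg 1 (S75°W, 2106 m): east 2106 sin 255° = -2034.24, north 2106 cos 255° = -545.07
Leg 2 (219°, 4104 m): east 4104 sin 219° = -2582.73, north 4104 cos 219° = -3189.41
Leg 3 (N39°W, 1806 m): east 1806 sin 321° = -1136.55, north 1806 cos 321° = 1403.53
Leg 4 (288°, 4401 m): east 4401 sin 288° = -4185.60, north 4401 cos 288° = 1359.98
Net displacement: -9939.12 east, -970.97 north. Direction back to start is (9939.12, 970.97): bearing = atan2(9939.12, 970.97) mod 360° = 84.42° ≈ 084°.

084°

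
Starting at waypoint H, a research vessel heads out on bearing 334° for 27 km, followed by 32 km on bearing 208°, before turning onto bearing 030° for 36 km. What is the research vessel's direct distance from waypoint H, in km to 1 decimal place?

28.6 km

Leg 1 (334°, 27 km): east 27 sin 334° = -11.84, north 27 cos 334° = 24.27
Leg 2 (208°, 32 km): east 32 sin 208° = -15.02, north 32 cos 208° = -28.25
Leg 3 (030°, 36 km): east 36 sin 30° = 18.00, north 36 cos 30° = 31.18
Net: -8.86 east, 27.19 north. Distance = √((-8.86)² + (27.19)²) = 28.597 km.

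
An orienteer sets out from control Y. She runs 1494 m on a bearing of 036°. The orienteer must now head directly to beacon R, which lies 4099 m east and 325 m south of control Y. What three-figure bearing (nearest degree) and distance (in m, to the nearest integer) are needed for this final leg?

115°, 3567 m

Leg 1 (036°, 1494 m): east 1494 sin 36° = 878.15, north 1494 cos 36° = 1208.67
Current position: (878.15, 1208.67). Target: (4099, -325). Remaining: Δeast = 3220.85, Δnorth = -1533.67.
Bearing = atan2(3220.85, -1533.67) mod 360° = 115.46°; distance = √((3220.85)² + (-1533.67)²) = 3567.354 m.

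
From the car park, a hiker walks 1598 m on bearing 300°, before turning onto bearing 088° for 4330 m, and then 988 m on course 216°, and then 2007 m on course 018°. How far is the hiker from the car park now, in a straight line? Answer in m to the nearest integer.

Leg 1 (300°, 1598 m): east 1598 sin 300° = -1383.91, north 1598 cos 300° = 799.00
Leg 2 (088°, 4330 m): east 4330 sin 88° = 4327.36, north 4330 cos 88° = 151.11
Leg 3 (216°, 988 m): east 988 sin 216° = -580.73, north 988 cos 216° = -799.31
Leg 4 (018°, 2007 m): east 2007 sin 18° = 620.20, north 2007 cos 18° = 1908.77
Net: 2982.92 east, 2059.58 north. Distance = √((2982.92)² + (2059.58)²) = 3624.867 m.

3625 m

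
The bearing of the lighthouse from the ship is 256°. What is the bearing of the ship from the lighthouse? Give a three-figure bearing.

076°

Back-bearing = 256° − 180° = 076°.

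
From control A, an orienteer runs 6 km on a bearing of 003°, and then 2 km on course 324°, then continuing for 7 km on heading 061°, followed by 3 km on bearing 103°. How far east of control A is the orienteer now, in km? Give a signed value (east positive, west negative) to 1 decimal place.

Leg 1 (003°, 6 km): east 6 sin 3° = 0.31, north 6 cos 3° = 5.99
Leg 2 (324°, 2 km): east 2 sin 324° = -1.18, north 2 cos 324° = 1.62
Leg 3 (061°, 7 km): east 7 sin 61° = 6.12, north 7 cos 61° = 3.39
Leg 4 (103°, 3 km): east 3 sin 103° = 2.92, north 3 cos 103° = -0.67
Net east component: 8.18 km.

8.2 km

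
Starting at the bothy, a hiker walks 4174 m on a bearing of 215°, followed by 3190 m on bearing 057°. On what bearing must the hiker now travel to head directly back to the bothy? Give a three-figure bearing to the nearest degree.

351°

Leg 1 (215°, 4174 m): east 4174 sin 215° = -2394.11, north 4174 cos 215° = -3419.14
Leg 2 (057°, 3190 m): east 3190 sin 57° = 2675.36, north 3190 cos 57° = 1737.40
Net displacement: 281.25 east, -1681.74 north. Direction back to start is (-281.25, 1681.74): bearing = atan2(-281.25, 1681.74) mod 360° = 350.51° ≈ 351°.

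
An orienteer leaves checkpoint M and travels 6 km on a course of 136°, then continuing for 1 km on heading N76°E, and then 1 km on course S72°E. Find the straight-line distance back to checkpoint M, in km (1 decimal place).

7.5 km

Leg 1 (136°, 6 km): east 6 sin 136° = 4.17, north 6 cos 136° = -4.32
Leg 2 (N76°E, 1 km): east 1 sin 76° = 0.97, north 1 cos 76° = 0.24
Leg 3 (S72°E, 1 km): east 1 sin 108° = 0.95, north 1 cos 108° = -0.31
Net: 6.09 east, -4.38 north. Distance = √((6.09)² + (-4.38)²) = 7.503 km.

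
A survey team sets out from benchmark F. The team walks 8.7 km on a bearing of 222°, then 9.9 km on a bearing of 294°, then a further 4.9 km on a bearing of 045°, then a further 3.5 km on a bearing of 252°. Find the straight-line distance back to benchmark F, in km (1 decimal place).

14.7 km

Leg 1 (222°, 8.7 km): east 8.7 sin 222° = -5.82, north 8.7 cos 222° = -6.47
Leg 2 (294°, 9.9 km): east 9.9 sin 294° = -9.04, north 9.9 cos 294° = 4.03
Leg 3 (045°, 4.9 km): east 4.9 sin 45° = 3.46, north 4.9 cos 45° = 3.46
Leg 4 (252°, 3.5 km): east 3.5 sin 252° = -3.33, north 3.5 cos 252° = -1.08
Net: -14.73 east, -0.06 north. Distance = √((-14.73)² + (-0.06)²) = 14.730 km.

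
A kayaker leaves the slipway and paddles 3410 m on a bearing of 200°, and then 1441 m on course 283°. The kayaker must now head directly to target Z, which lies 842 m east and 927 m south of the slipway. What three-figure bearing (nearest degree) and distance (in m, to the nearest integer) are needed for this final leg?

060°, 3932 m

Leg 1 (200°, 3410 m): east 3410 sin 200° = -1166.29, north 3410 cos 200° = -3204.35
Leg 2 (283°, 1441 m): east 1441 sin 283° = -1404.07, north 1441 cos 283° = 324.15
Current position: (-2570.36, -2880.20). Target: (842, -927). Remaining: Δeast = 3412.36, Δnorth = 1953.20.
Bearing = atan2(3412.36, 1953.20) mod 360° = 60.21°; distance = √((3412.36)² + (1953.20)²) = 3931.813 m.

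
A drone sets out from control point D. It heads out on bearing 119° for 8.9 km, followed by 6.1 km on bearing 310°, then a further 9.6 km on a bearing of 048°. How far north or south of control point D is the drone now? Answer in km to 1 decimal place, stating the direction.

Leg 1 (119°, 8.9 km): east 8.9 sin 119° = 7.78, north 8.9 cos 119° = -4.31
Leg 2 (310°, 6.1 km): east 6.1 sin 310° = -4.67, north 6.1 cos 310° = 3.92
Leg 3 (048°, 9.6 km): east 9.6 sin 48° = 7.13, north 9.6 cos 48° = 6.42
Net north component: 6.03 km.

6.0 km north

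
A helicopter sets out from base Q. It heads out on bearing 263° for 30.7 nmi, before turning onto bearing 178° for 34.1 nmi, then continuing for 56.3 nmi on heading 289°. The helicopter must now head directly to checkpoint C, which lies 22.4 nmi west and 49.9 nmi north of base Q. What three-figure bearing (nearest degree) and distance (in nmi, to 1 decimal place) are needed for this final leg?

Leg 1 (263°, 30.7 nmi): east 30.7 sin 263° = -30.47, north 30.7 cos 263° = -3.74
Leg 2 (178°, 34.1 nmi): east 34.1 sin 178° = 1.19, north 34.1 cos 178° = -34.08
Leg 3 (289°, 56.3 nmi): east 56.3 sin 289° = -53.23, north 56.3 cos 289° = 18.33
Current position: (-82.51, -19.49). Target: (-22.4, 49.9). Remaining: Δeast = 60.11, Δnorth = 69.39.
Bearing = atan2(60.11, 69.39) mod 360° = 40.90°; distance = √((60.11)² + (69.39)²) = 91.808 nmi.

041°, 91.8 nmi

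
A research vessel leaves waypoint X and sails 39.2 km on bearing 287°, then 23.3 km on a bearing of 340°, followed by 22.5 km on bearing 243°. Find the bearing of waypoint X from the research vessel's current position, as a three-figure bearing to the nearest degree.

Leg 1 (287°, 39.2 km): east 39.2 sin 287° = -37.49, north 39.2 cos 287° = 11.46
Leg 2 (340°, 23.3 km): east 23.3 sin 340° = -7.97, north 23.3 cos 340° = 21.89
Leg 3 (243°, 22.5 km): east 22.5 sin 243° = -20.05, north 22.5 cos 243° = -10.21
Net displacement: -65.50 east, 23.14 north. Direction back to start is (65.50, -23.14): bearing = atan2(65.50, -23.14) mod 360° = 109.46° ≈ 109°.

109°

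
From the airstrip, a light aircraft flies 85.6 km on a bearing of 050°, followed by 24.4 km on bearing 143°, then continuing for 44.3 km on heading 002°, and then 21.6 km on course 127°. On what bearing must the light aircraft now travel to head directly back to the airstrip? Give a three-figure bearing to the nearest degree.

236°

Leg 1 (050°, 85.6 km): east 85.6 sin 50° = 65.57, north 85.6 cos 50° = 55.02
Leg 2 (143°, 24.4 km): east 24.4 sin 143° = 14.68, north 24.4 cos 143° = -19.49
Leg 3 (002°, 44.3 km): east 44.3 sin 2° = 1.55, north 44.3 cos 2° = 44.27
Leg 4 (127°, 21.6 km): east 21.6 sin 127° = 17.25, north 21.6 cos 127° = -13.00
Net displacement: 99.05 east, 66.81 north. Direction back to start is (-99.05, -66.81): bearing = atan2(-99.05, -66.81) mod 360° = 236.00° ≈ 236°.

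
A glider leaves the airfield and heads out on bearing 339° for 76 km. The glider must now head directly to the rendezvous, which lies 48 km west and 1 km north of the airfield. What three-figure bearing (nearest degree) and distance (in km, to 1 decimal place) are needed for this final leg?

197°, 73.0 km

Leg 1 (339°, 76 km): east 76 sin 339° = -27.24, north 76 cos 339° = 70.95
Current position: (-27.24, 70.95). Target: (-48, 1). Remaining: Δeast = -20.76, Δnorth = -69.95.
Bearing = atan2(-20.76, -69.95) mod 360° = 196.53°; distance = √((-20.76)² + (-69.95)²) = 72.969 km.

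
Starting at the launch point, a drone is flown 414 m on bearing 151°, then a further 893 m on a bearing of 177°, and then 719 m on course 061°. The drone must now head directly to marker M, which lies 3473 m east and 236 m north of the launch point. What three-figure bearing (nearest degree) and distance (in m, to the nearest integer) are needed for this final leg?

Leg 1 (151°, 414 m): east 414 sin 151° = 200.71, north 414 cos 151° = -362.09
Leg 2 (177°, 893 m): east 893 sin 177° = 46.74, north 893 cos 177° = -891.78
Leg 3 (061°, 719 m): east 719 sin 61° = 628.85, north 719 cos 61° = 348.58
Current position: (876.30, -905.29). Target: (3473, 236). Remaining: Δeast = 2596.70, Δnorth = 1141.29.
Bearing = atan2(2596.70, 1141.29) mod 360° = 66.27°; distance = √((2596.70)² + (1141.29)²) = 2836.442 m.

066°, 2836 m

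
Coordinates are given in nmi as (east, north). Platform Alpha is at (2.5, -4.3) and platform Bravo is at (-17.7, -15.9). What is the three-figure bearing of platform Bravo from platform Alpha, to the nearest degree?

240°

Δeast = -17.7 − 2.5 = -20.20; Δnorth = -15.9 − -4.3 = -11.60.
Bearing = atan2(Δeast, Δnorth) mod 360° = 240.13° ≈ 240°.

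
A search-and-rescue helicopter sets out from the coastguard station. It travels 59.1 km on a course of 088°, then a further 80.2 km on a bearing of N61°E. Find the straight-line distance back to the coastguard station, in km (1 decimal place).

Leg 1 (088°, 59.1 km): east 59.1 sin 88° = 59.06, north 59.1 cos 88° = 2.06
Leg 2 (N61°E, 80.2 km): east 80.2 sin 61° = 70.14, north 80.2 cos 61° = 38.88
Net: 129.21 east, 40.94 north. Distance = √((129.21)² + (40.94)²) = 135.541 km.

135.5 km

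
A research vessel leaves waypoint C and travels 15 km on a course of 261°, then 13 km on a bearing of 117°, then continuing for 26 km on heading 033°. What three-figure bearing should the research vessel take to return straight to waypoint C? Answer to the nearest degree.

Leg 1 (261°, 15 km): east 15 sin 261° = -14.82, north 15 cos 261° = -2.35
Leg 2 (117°, 13 km): east 13 sin 117° = 11.58, north 13 cos 117° = -5.90
Leg 3 (033°, 26 km): east 26 sin 33° = 14.16, north 26 cos 33° = 21.81
Net displacement: 10.93 east, 13.56 north. Direction back to start is (-10.93, -13.56): bearing = atan2(-10.93, -13.56) mod 360° = 218.87° ≈ 219°.

219°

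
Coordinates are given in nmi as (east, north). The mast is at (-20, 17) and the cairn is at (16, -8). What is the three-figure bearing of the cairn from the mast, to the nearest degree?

125°

Δeast = 16 − -20 = 36.00; Δnorth = -8 − 17 = -25.00.
Bearing = atan2(Δeast, Δnorth) mod 360° = 124.78° ≈ 125°.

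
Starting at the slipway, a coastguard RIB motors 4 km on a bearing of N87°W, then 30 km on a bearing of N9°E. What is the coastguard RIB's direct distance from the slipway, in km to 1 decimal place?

29.8 km

Leg 1 (N87°W, 4 km): east 4 sin 273° = -3.99, north 4 cos 273° = 0.21
Leg 2 (N9°E, 30 km): east 30 sin 9° = 4.69, north 30 cos 9° = 29.63
Net: 0.70 east, 29.84 north. Distance = √((0.70)² + (29.84)²) = 29.848 km.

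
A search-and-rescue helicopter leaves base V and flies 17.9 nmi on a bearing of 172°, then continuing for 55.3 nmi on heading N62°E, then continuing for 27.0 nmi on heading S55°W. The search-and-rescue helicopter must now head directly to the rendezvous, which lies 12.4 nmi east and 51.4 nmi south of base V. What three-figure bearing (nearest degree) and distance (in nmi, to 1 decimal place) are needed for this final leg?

201°, 47.2 nmi

Leg 1 (172°, 17.9 nmi): east 17.9 sin 172° = 2.49, north 17.9 cos 172° = -17.73
Leg 2 (N62°E, 55.3 nmi): east 55.3 sin 62° = 48.83, north 55.3 cos 62° = 25.96
Leg 3 (S55°W, 27.0 nmi): east 27.0 sin 235° = -22.12, north 27.0 cos 235° = -15.49
Current position: (29.20, -7.25). Target: (12.4, -51.4). Remaining: Δeast = -16.80, Δnorth = -44.15.
Bearing = atan2(-16.80, -44.15) mod 360° = 200.83°; distance = √((-16.80)² + (-44.15)²) = 47.238 nmi.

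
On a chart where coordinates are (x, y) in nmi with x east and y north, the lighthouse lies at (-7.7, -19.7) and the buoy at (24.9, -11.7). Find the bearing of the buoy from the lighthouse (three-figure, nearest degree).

076°

Δeast = 24.9 − -7.7 = 32.60; Δnorth = -11.7 − -19.7 = 8.00.
Bearing = atan2(Δeast, Δnorth) mod 360° = 76.21° ≈ 076°.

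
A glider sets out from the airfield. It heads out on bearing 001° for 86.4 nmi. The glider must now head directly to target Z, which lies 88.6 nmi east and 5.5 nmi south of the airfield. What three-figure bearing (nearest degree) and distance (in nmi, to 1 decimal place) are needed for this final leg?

Leg 1 (001°, 86.4 nmi): east 86.4 sin 1° = 1.51, north 86.4 cos 1° = 86.39
Current position: (1.51, 86.39). Target: (88.6, -5.5). Remaining: Δeast = 87.09, Δnorth = -91.89.
Bearing = atan2(87.09, -91.89) mod 360° = 136.53°; distance = √((87.09)² + (-91.89)²) = 126.603 nmi.

137°, 126.6 nmi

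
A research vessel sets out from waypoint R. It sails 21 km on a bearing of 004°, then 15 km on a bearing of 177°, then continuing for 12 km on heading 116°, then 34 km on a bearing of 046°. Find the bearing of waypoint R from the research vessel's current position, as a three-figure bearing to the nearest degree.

Leg 1 (004°, 21 km): east 21 sin 4° = 1.46, north 21 cos 4° = 20.95
Leg 2 (177°, 15 km): east 15 sin 177° = 0.79, north 15 cos 177° = -14.98
Leg 3 (116°, 12 km): east 12 sin 116° = 10.79, north 12 cos 116° = -5.26
Leg 4 (046°, 34 km): east 34 sin 46° = 24.46, north 34 cos 46° = 23.62
Net displacement: 37.49 east, 24.33 north. Direction back to start is (-37.49, -24.33): bearing = atan2(-37.49, -24.33) mod 360° = 237.02° ≈ 237°.

237°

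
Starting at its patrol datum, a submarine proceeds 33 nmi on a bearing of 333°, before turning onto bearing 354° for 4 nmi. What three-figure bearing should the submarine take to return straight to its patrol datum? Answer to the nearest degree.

Leg 1 (333°, 33 nmi): east 33 sin 333° = -14.98, north 33 cos 333° = 29.40
Leg 2 (354°, 4 nmi): east 4 sin 354° = -0.42, north 4 cos 354° = 3.98
Net displacement: -15.40 east, 33.38 north. Direction back to start is (15.40, -33.38): bearing = atan2(15.40, -33.38) mod 360° = 155.23° ≈ 155°.

155°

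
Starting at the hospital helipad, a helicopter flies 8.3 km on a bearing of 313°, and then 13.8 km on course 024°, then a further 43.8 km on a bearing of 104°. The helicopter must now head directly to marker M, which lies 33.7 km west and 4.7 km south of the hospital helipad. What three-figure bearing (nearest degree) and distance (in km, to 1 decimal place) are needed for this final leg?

Leg 1 (313°, 8.3 km): east 8.3 sin 313° = -6.07, north 8.3 cos 313° = 5.66
Leg 2 (024°, 13.8 km): east 13.8 sin 24° = 5.61, north 13.8 cos 24° = 12.61
Leg 3 (104°, 43.8 km): east 43.8 sin 104° = 42.50, north 43.8 cos 104° = -10.60
Current position: (42.04, 7.67). Target: (-33.7, -4.7). Remaining: Δeast = -75.74, Δnorth = -12.37.
Bearing = atan2(-75.74, -12.37) mod 360° = 260.72°; distance = √((-75.74)² + (-12.37)²) = 76.745 km.

261°, 76.7 km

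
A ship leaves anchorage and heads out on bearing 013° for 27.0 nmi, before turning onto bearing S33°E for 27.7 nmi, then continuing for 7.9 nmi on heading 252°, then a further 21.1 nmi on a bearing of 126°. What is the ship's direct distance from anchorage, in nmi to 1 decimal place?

32.9 nmi

Leg 1 (013°, 27.0 nmi): east 27.0 sin 13° = 6.07, north 27.0 cos 13° = 26.31
Leg 2 (S33°E, 27.7 nmi): east 27.7 sin 147° = 15.09, north 27.7 cos 147° = -23.23
Leg 3 (252°, 7.9 nmi): east 7.9 sin 252° = -7.51, north 7.9 cos 252° = -2.44
Leg 4 (126°, 21.1 nmi): east 21.1 sin 126° = 17.07, north 21.1 cos 126° = -12.40
Net: 30.72 east, -11.77 north. Distance = √((30.72)² + (-11.77)²) = 32.894 nmi.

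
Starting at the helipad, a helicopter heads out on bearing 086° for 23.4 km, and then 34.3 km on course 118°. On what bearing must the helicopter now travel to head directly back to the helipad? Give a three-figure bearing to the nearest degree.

285°

Leg 1 (086°, 23.4 km): east 23.4 sin 86° = 23.34, north 23.4 cos 86° = 1.63
Leg 2 (118°, 34.3 km): east 34.3 sin 118° = 30.29, north 34.3 cos 118° = -16.10
Net displacement: 53.63 east, -14.47 north. Direction back to start is (-53.63, 14.47): bearing = atan2(-53.63, 14.47) mod 360° = 285.10° ≈ 285°.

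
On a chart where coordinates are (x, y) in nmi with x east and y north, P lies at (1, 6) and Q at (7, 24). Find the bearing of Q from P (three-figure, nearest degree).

Δeast = 7 − 1 = 6.00; Δnorth = 24 − 6 = 18.00.
Bearing = atan2(Δeast, Δnorth) mod 360° = 18.43° ≈ 018°.

018°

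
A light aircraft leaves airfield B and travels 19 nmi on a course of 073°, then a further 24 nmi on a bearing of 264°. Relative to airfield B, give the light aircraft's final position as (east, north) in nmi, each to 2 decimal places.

Leg 1 (073°, 19 nmi): east 19 sin 73° = 18.17, north 19 cos 73° = 5.56
Leg 2 (264°, 24 nmi): east 24 sin 264° = -23.87, north 24 cos 264° = -2.51
Summing: -5.70 nmi east, 3.05 nmi north → (-5.70, 3.05).

(-5.70, 3.05)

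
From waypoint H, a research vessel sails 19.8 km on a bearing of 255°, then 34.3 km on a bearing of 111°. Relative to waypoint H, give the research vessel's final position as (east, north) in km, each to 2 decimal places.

(12.90, -17.42)

Leg 1 (255°, 19.8 km): east 19.8 sin 255° = -19.13, north 19.8 cos 255° = -5.12
Leg 2 (111°, 34.3 km): east 34.3 sin 111° = 32.02, north 34.3 cos 111° = -12.29
Summing: 12.90 km east, -17.42 km north → (12.90, -17.42).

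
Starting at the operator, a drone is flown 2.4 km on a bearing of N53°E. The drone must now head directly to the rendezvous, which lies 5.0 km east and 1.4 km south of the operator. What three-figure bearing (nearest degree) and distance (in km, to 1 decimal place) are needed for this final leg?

133°, 4.2 km

Leg 1 (N53°E, 2.4 km): east 2.4 sin 53° = 1.92, north 2.4 cos 53° = 1.44
Current position: (1.92, 1.44). Target: (5.0, -1.4). Remaining: Δeast = 3.08, Δnorth = -2.84.
Bearing = atan2(3.08, -2.84) mod 360° = 132.69°; distance = √((3.08)² + (-2.84)²) = 4.195 km.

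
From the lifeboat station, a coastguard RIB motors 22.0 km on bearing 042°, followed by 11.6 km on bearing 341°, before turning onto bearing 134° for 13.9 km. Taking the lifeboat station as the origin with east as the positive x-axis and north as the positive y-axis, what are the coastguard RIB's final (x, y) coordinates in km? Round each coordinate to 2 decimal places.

(20.94, 17.66)

Leg 1 (042°, 22.0 km): east 22.0 sin 42° = 14.72, north 22.0 cos 42° = 16.35
Leg 2 (341°, 11.6 km): east 11.6 sin 341° = -3.78, north 11.6 cos 341° = 10.97
Leg 3 (134°, 13.9 km): east 13.9 sin 134° = 10.00, north 13.9 cos 134° = -9.66
Summing: 20.94 km east, 17.66 km north → (20.94, 17.66).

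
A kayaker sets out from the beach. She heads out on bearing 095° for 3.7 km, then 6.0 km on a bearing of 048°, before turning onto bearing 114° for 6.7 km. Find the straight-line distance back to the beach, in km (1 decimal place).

14.3 km

Leg 1 (095°, 3.7 km): east 3.7 sin 95° = 3.69, north 3.7 cos 95° = -0.32
Leg 2 (048°, 6.0 km): east 6.0 sin 48° = 4.46, north 6.0 cos 48° = 4.01
Leg 3 (114°, 6.7 km): east 6.7 sin 114° = 6.12, north 6.7 cos 114° = -2.73
Net: 14.27 east, 0.97 north. Distance = √((14.27)² + (0.97)²) = 14.298 km.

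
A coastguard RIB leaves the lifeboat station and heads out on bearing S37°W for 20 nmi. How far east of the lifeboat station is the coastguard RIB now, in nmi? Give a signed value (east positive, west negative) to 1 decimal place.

-12.0 nmi

Leg 1 (S37°W, 20 nmi): east 20 sin 217° = -12.04, north 20 cos 217° = -15.97
Net east component: -12.04 nmi.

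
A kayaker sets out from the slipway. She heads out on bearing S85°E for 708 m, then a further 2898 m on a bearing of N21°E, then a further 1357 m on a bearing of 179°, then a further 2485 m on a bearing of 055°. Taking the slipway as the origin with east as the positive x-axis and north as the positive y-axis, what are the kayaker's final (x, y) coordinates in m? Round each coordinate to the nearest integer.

(3803, 2712)

Leg 1 (S85°E, 708 m): east 708 sin 95° = 705.31, north 708 cos 95° = -61.71
Leg 2 (N21°E, 2898 m): east 2898 sin 21° = 1038.55, north 2898 cos 21° = 2705.52
Leg 3 (179°, 1357 m): east 1357 sin 179° = 23.68, north 1357 cos 179° = -1356.79
Leg 4 (055°, 2485 m): east 2485 sin 55° = 2035.59, north 2485 cos 55° = 1425.34
Summing: 3803.13 m east, 2712.35 m north → (3803, 2712).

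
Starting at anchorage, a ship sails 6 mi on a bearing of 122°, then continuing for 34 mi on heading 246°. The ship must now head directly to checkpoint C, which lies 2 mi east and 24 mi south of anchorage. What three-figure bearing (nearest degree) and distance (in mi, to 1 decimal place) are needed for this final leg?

Leg 1 (122°, 6 mi): east 6 sin 122° = 5.09, north 6 cos 122° = -3.18
Leg 2 (246°, 34 mi): east 34 sin 246° = -31.06, north 34 cos 246° = -13.83
Current position: (-25.97, -17.01). Target: (2, -24). Remaining: Δeast = 27.97, Δnorth = -6.99.
Bearing = atan2(27.97, -6.99) mod 360° = 104.03°; distance = √((27.97)² + (-6.99)²) = 28.833 mi.

104°, 28.8 mi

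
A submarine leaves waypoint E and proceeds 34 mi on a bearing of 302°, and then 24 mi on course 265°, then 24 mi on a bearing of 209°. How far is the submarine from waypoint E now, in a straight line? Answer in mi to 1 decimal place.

Leg 1 (302°, 34 mi): east 34 sin 302° = -28.83, north 34 cos 302° = 18.02
Leg 2 (265°, 24 mi): east 24 sin 265° = -23.91, north 24 cos 265° = -2.09
Leg 3 (209°, 24 mi): east 24 sin 209° = -11.64, north 24 cos 209° = -20.99
Net: -64.38 east, -5.07 north. Distance = √((-64.38)² + (-5.07)²) = 64.577 mi.

64.6 mi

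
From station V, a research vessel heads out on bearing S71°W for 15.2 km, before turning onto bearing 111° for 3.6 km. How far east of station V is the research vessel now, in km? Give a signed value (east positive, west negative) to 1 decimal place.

Leg 1 (S71°W, 15.2 km): east 15.2 sin 251° = -14.37, north 15.2 cos 251° = -4.95
Leg 2 (111°, 3.6 km): east 3.6 sin 111° = 3.36, north 3.6 cos 111° = -1.29
Net east component: -11.01 km.

-11.0 km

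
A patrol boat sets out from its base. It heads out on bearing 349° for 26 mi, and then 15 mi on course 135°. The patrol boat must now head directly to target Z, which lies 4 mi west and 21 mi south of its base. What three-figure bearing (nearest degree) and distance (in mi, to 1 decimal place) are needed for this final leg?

Leg 1 (349°, 26 mi): east 26 sin 349° = -4.96, north 26 cos 349° = 25.52
Leg 2 (135°, 15 mi): east 15 sin 135° = 10.61, north 15 cos 135° = -10.61
Current position: (5.65, 14.92). Target: (-4, -21). Remaining: Δeast = -9.65, Δnorth = -35.92.
Bearing = atan2(-9.65, -35.92) mod 360° = 195.03°; distance = √((-9.65)² + (-35.92)²) = 37.188 mi.

195°, 37.2 mi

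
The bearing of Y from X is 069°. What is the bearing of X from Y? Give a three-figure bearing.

Back-bearing = 069° + 180° = 249°.

249°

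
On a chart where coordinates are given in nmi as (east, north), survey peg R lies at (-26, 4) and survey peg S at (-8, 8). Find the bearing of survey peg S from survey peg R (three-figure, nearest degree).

Δeast = -8 − -26 = 18.00; Δnorth = 8 − 4 = 4.00.
Bearing = atan2(Δeast, Δnorth) mod 360° = 77.47° ≈ 077°.

077°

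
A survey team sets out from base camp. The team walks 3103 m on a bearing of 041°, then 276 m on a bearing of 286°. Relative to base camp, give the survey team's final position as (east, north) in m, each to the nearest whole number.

Leg 1 (041°, 3103 m): east 3103 sin 41° = 2035.75, north 3103 cos 41° = 2341.86
Leg 2 (286°, 276 m): east 276 sin 286° = -265.31, north 276 cos 286° = 76.08
Summing: 1770.44 m east, 2417.94 m north → (1770, 2418).

(1770, 2418)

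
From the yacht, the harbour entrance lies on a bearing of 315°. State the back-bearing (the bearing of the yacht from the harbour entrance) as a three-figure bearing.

135°

Back-bearing = 315° − 180° = 135°.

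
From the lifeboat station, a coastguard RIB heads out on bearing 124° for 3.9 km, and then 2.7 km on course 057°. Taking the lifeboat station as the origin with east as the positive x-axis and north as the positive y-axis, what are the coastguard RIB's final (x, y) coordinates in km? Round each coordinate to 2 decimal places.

(5.50, -0.71)

Leg 1 (124°, 3.9 km): east 3.9 sin 124° = 3.23, north 3.9 cos 124° = -2.18
Leg 2 (057°, 2.7 km): east 2.7 sin 57° = 2.26, north 2.7 cos 57° = 1.47
Summing: 5.50 km east, -0.71 km north → (5.50, -0.71).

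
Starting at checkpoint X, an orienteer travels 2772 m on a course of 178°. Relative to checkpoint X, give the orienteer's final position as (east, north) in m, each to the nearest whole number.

(97, -2770)

Leg 1 (178°, 2772 m): east 2772 sin 178° = 96.74, north 2772 cos 178° = -2770.31
Summing: 96.74 m east, -2770.31 m north → (97, -2770).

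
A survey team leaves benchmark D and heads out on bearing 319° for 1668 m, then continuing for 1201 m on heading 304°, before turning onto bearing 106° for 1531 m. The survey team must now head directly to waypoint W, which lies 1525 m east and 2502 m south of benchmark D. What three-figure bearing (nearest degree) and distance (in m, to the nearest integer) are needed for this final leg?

152°, 4547 m

Leg 1 (319°, 1668 m): east 1668 sin 319° = -1094.31, north 1668 cos 319° = 1258.86
Leg 2 (304°, 1201 m): east 1201 sin 304° = -995.67, north 1201 cos 304° = 671.59
Leg 3 (106°, 1531 m): east 1531 sin 106° = 1471.69, north 1531 cos 106° = -422.00
Current position: (-618.29, 1508.45). Target: (1525, -2502). Remaining: Δeast = 2143.29, Δnorth = -4010.45.
Bearing = atan2(2143.29, -4010.45) mod 360° = 151.88°; distance = √((2143.29)² + (-4010.45)²) = 4547.237 m.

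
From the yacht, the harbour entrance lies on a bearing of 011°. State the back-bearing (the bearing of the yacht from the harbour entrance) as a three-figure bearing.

Back-bearing = 011° + 180° = 191°.

191°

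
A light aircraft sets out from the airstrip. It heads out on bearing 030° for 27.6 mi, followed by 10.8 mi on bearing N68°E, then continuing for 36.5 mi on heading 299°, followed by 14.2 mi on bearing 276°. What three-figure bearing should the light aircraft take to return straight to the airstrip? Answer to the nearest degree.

155°

Leg 1 (030°, 27.6 mi): east 27.6 sin 30° = 13.80, north 27.6 cos 30° = 23.90
Leg 2 (N68°E, 10.8 mi): east 10.8 sin 68° = 10.01, north 10.8 cos 68° = 4.05
Leg 3 (299°, 36.5 mi): east 36.5 sin 299° = -31.92, north 36.5 cos 299° = 17.70
Leg 4 (276°, 14.2 mi): east 14.2 sin 276° = -14.12, north 14.2 cos 276° = 1.48
Net displacement: -22.23 east, 47.13 north. Direction back to start is (22.23, -47.13): bearing = atan2(22.23, -47.13) mod 360° = 154.74° ≈ 155°.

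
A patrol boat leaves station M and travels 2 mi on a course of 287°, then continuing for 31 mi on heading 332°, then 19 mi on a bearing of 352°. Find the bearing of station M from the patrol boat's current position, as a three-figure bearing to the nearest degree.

Leg 1 (287°, 2 mi): east 2 sin 287° = -1.91, north 2 cos 287° = 0.58
Leg 2 (332°, 31 mi): east 31 sin 332° = -14.55, north 31 cos 332° = 27.37
Leg 3 (352°, 19 mi): east 19 sin 352° = -2.64, north 19 cos 352° = 18.82
Net displacement: -19.11 east, 46.77 north. Direction back to start is (19.11, -46.77): bearing = atan2(19.11, -46.77) mod 360° = 157.78° ≈ 158°.

158°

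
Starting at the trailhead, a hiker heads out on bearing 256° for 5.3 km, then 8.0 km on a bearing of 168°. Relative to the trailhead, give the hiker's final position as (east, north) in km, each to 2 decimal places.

Leg 1 (256°, 5.3 km): east 5.3 sin 256° = -5.14, north 5.3 cos 256° = -1.28
Leg 2 (168°, 8.0 km): east 8.0 sin 168° = 1.66, north 8.0 cos 168° = -7.83
Summing: -3.48 km east, -9.11 km north → (-3.48, -9.11).

(-3.48, -9.11)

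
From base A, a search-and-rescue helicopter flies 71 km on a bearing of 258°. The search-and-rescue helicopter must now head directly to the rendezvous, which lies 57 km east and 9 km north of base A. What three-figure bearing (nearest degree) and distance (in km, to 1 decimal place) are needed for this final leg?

Leg 1 (258°, 71 km): east 71 sin 258° = -69.45, north 71 cos 258° = -14.76
Current position: (-69.45, -14.76). Target: (57, 9). Remaining: Δeast = 126.45, Δnorth = 23.76.
Bearing = atan2(126.45, 23.76) mod 360° = 79.36°; distance = √((126.45)² + (23.76)²) = 128.662 km.

079°, 128.7 km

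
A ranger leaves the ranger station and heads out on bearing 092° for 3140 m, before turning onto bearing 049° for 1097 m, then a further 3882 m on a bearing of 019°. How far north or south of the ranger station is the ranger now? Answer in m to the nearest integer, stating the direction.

Leg 1 (092°, 3140 m): east 3140 sin 92° = 3138.09, north 3140 cos 92° = -109.58
Leg 2 (049°, 1097 m): east 1097 sin 49° = 827.92, north 1097 cos 49° = 719.70
Leg 3 (019°, 3882 m): east 3882 sin 19° = 1263.86, north 3882 cos 19° = 3670.50
Net north component: 4280.62 m.

4281 m north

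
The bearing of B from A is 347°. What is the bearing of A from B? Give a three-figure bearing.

167°

Back-bearing = 347° − 180° = 167°.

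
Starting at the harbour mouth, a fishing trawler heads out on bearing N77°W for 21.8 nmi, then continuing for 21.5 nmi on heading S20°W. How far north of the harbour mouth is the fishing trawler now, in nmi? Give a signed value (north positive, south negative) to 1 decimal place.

Leg 1 (N77°W, 21.8 nmi): east 21.8 sin 283° = -21.24, north 21.8 cos 283° = 4.90
Leg 2 (S20°W, 21.5 nmi): east 21.5 sin 200° = -7.35, north 21.5 cos 200° = -20.20
Net north component: -15.30 nmi.

-15.3 nmi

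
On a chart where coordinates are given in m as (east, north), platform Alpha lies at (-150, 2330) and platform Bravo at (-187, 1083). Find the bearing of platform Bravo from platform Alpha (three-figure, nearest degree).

182°

Δeast = -187 − -150 = -37.00; Δnorth = 1083 − 2330 = -1247.00.
Bearing = atan2(Δeast, Δnorth) mod 360° = 181.70° ≈ 182°.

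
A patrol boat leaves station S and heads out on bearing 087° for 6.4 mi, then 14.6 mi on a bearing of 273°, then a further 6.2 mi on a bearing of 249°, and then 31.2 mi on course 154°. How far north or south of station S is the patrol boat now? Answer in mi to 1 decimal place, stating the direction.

29.2 mi south

Leg 1 (087°, 6.4 mi): east 6.4 sin 87° = 6.39, north 6.4 cos 87° = 0.33
Leg 2 (273°, 14.6 mi): east 14.6 sin 273° = -14.58, north 14.6 cos 273° = 0.76
Leg 3 (249°, 6.2 mi): east 6.2 sin 249° = -5.79, north 6.2 cos 249° = -2.22
Leg 4 (154°, 31.2 mi): east 31.2 sin 154° = 13.68, north 31.2 cos 154° = -28.04
Net north component: -29.17 mi.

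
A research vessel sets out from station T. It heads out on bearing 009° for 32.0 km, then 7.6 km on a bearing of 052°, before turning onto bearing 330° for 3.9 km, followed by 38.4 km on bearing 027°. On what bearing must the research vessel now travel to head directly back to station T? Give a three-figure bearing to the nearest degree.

Leg 1 (009°, 32.0 km): east 32.0 sin 9° = 5.01, north 32.0 cos 9° = 31.61
Leg 2 (052°, 7.6 km): east 7.6 sin 52° = 5.99, north 7.6 cos 52° = 4.68
Leg 3 (330°, 3.9 km): east 3.9 sin 330° = -1.95, north 3.9 cos 330° = 3.38
Leg 4 (027°, 38.4 km): east 38.4 sin 27° = 17.43, north 38.4 cos 27° = 34.21
Net displacement: 26.48 east, 73.88 north. Direction back to start is (-26.48, -73.88): bearing = atan2(-26.48, -73.88) mod 360° = 199.72° ≈ 200°.

200°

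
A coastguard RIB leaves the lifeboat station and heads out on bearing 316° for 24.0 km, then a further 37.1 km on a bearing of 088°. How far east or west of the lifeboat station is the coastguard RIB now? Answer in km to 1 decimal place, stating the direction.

Leg 1 (316°, 24.0 km): east 24.0 sin 316° = -16.67, north 24.0 cos 316° = 17.26
Leg 2 (088°, 37.1 km): east 37.1 sin 88° = 37.08, north 37.1 cos 88° = 1.29
Net east component: 20.41 km.

20.4 km east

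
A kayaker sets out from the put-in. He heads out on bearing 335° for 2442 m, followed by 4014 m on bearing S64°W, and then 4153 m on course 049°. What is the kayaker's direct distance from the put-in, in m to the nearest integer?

3517 m

Leg 1 (335°, 2442 m): east 2442 sin 335° = -1032.03, north 2442 cos 335° = 2213.20
Leg 2 (S64°W, 4014 m): east 4014 sin 244° = -3607.76, north 4014 cos 244° = -1759.62
Leg 3 (049°, 4153 m): east 4153 sin 49° = 3134.31, north 4153 cos 49° = 2724.61
Net: -1505.48 east, 3178.19 north. Distance = √((-1505.48)² + (3178.19)²) = 3516.732 m.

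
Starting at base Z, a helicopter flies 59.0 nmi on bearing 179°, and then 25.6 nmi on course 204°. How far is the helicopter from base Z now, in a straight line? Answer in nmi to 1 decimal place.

Leg 1 (179°, 59.0 nmi): east 59.0 sin 179° = 1.03, north 59.0 cos 179° = -58.99
Leg 2 (204°, 25.6 nmi): east 25.6 sin 204° = -10.41, north 25.6 cos 204° = -23.39
Net: -9.38 east, -82.38 north. Distance = √((-9.38)² + (-82.38)²) = 82.910 nmi.

82.9 nmi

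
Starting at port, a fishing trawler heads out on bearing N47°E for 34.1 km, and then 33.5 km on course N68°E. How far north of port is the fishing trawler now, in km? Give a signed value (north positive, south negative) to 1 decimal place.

Leg 1 (N47°E, 34.1 km): east 34.1 sin 47° = 24.94, north 34.1 cos 47° = 23.26
Leg 2 (N68°E, 33.5 km): east 33.5 sin 68° = 31.06, north 33.5 cos 68° = 12.55
Net north component: 35.81 km.

35.8 km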